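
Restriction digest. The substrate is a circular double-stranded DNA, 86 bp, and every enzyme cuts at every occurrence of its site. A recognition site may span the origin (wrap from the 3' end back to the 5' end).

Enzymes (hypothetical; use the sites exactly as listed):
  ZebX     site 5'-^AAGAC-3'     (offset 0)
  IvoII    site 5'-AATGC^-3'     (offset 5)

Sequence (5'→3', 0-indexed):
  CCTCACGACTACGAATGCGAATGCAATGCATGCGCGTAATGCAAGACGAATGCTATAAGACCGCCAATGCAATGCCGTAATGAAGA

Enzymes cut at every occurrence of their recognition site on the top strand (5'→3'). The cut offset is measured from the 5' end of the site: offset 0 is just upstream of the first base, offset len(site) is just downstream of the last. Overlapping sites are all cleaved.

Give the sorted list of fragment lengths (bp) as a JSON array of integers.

[3,5,5,6,7,11,13,14,22]

Scan for sites:
  ZebX AAGAC/0: at [42, 56, 82] ⇒ [42, 56, 82]
  IvoII AATGC/5: at [13, 19, 24, 37, 48, 65, 70] ⇒ [18, 24, 29, 42, 53, 70, 75]

Pooled cuts: [18, 24, 29, 42, 53, 56, 70, 75, 82]

Fragment lengths:
  18→24: 6 bp
  24→29: 5 bp
  29→42: 13 bp
  42→53: 11 bp
  53→56: 3 bp
  56→70: 14 bp
  70→75: 5 bp
  75→82: 7 bp
  82→18 (wrap): 86-82+18 = 22 bp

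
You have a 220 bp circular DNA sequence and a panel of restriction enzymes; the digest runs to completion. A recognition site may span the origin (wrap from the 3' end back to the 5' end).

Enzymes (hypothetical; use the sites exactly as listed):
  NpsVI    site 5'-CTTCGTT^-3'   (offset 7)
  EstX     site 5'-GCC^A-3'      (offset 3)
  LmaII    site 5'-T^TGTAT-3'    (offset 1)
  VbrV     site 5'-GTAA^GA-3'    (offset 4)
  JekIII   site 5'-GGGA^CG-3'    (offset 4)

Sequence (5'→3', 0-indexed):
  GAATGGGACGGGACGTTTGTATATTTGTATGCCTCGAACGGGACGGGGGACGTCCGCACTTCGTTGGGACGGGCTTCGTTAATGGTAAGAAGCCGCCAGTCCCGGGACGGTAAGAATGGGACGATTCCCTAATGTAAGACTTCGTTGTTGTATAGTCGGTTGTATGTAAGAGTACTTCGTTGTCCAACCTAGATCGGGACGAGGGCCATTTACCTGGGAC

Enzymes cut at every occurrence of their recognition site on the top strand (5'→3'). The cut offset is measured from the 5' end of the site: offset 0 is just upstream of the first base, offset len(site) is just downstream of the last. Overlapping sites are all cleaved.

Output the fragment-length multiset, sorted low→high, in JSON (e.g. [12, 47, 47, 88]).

Scan for sites:
  NpsVI (CTTCGTT, off=7): starts [58, 73, 139, 174] → cuts [65, 80, 146, 181]
  EstX (GCCA, off=3): starts [94, 204] → cuts [97, 207]
  LmaII (TTGTAT, off=1): starts [16, 24, 147, 159] → cuts [17, 25, 148, 160]
  VbrV (GTAAGA, off=4): starts [84, 109, 133, 165] → cuts [88, 113, 137, 169]
  JekIII (GGGACG, off=4): starts [4, 9, 39, 46, 65, 103, 117, 195, 215] → cuts [8, 13, 43, 50, 69, 107, 121, 199, 219]

Pooled cuts: [8, 13, 17, 25, 43, 50, 65, 69, 80, 88, 97, 107, 113, 121, 137, 146, 148, 160, 169, 181, 199, 207, 219]

Fragments:
  8→13: 5 bp
  13→17: 4 bp
  17→25: 8 bp
  25→43: 18 bp
  43→50: 7 bp
  50→65: 15 bp
  65→69: 4 bp
  69→80: 11 bp
  80→88: 8 bp
  88→97: 9 bp
  97→107: 10 bp
  107→113: 6 bp
  113→121: 8 bp
  121→137: 16 bp
  137→146: 9 bp
  146→148: 2 bp
  148→160: 12 bp
  160→169: 9 bp
  169→181: 12 bp
  181→199: 18 bp
  199→207: 8 bp
  207→219: 12 bp
  219→8 (wrap): 220-219+8 = 9 bp

[2,4,4,5,6,7,8,8,8,8,9,9,9,9,10,11,12,12,12,15,16,18,18]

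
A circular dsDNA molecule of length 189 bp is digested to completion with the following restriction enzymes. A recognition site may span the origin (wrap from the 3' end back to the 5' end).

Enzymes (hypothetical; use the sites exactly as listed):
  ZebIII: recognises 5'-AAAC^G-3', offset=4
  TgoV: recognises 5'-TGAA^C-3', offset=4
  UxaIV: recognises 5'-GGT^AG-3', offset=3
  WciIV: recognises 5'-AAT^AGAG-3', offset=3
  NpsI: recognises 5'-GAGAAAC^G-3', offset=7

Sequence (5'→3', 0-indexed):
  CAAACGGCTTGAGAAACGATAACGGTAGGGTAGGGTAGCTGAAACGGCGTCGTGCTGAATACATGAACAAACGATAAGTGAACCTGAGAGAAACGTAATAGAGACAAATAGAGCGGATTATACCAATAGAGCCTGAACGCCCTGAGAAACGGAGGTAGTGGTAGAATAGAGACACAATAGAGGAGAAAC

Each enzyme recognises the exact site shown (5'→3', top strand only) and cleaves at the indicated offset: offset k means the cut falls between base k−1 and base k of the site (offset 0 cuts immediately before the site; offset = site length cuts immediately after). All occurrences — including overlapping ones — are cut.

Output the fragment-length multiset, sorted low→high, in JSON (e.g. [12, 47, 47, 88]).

Per-enzyme occurrences:
  ZebIII (AAACG, off=4): starts [1, 13, 41, 68, 90, 146] → cuts [5, 17, 45, 72, 94, 150]
  TgoV (TGAAC, off=4): starts [63, 78, 133] → cuts [67, 82, 137]
  UxaIV (GGTAG, off=3): starts [23, 28, 33, 153, 159] → cuts [26, 31, 36, 156, 162]
  WciIV (AATAGAG, off=3): starts [96, 106, 124, 164, 175] → cuts [99, 109, 127, 167, 178]
  NpsI (GAGAAACG, off=7): starts [10, 87, 143] → cuts [17, 94, 150]

Pooled cuts: [5, 17, 26, 31, 36, 45, 67, 72, 82, 94, 99, 109, 127, 137, 150, 156, 162, 167, 178]

Fragments:
  5→17: 12 bp
  17→26: 9 bp
  26→31: 5 bp
  31→36: 5 bp
  36→45: 9 bp
  45→67: 22 bp
  67→72: 5 bp
  72→82: 10 bp
  82→94: 12 bp
  94→99: 5 bp
  99→109: 10 bp
  109→127: 18 bp
  127→137: 10 bp
  137→150: 13 bp
  150→156: 6 bp
  156→162: 6 bp
  162→167: 5 bp
  167→178: 11 bp
  178→5 (wrap): 189-178+5 = 16 bp

[5,5,5,5,5,6,6,9,9,10,10,10,11,12,12,13,16,18,22]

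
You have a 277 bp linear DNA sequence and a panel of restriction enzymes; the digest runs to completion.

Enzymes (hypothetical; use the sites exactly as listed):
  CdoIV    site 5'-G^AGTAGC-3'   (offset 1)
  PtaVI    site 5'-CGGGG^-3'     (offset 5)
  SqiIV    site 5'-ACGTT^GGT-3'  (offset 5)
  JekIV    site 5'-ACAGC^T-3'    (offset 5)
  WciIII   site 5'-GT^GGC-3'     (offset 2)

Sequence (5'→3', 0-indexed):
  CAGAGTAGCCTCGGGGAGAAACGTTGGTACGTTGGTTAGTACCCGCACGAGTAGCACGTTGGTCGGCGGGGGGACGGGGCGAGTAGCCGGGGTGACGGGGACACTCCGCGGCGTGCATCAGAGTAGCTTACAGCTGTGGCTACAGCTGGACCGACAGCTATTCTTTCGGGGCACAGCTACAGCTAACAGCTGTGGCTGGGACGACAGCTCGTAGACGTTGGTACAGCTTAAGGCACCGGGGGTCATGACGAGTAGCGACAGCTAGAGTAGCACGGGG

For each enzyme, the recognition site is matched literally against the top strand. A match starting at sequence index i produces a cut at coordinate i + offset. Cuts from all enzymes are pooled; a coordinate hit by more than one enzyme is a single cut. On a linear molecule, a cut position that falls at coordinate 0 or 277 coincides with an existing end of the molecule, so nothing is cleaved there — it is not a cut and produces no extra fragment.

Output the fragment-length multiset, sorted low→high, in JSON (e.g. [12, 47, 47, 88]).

Site scan:
  CdoIV (GAGTAGC, off=1): starts [2, 48, 80, 120, 249, 264] → cuts [3, 49, 81, 121, 250, 265]
  PtaVI (CGGGG, off=5): starts [11, 66, 74, 87, 95, 166, 236, 272] → cuts [16, 71, 79, 92, 100, 171, 241] (position 277 is a terminus of the linear molecule — no cut)
  SqiIV (ACGTTGGT, off=5): starts [20, 28, 55, 214] → cuts [25, 33, 60, 219]
  JekIV (ACAGCT, off=5): starts [129, 141, 153, 172, 178, 185, 203, 222, 257] → cuts [134, 146, 158, 177, 183, 190, 208, 227, 262]
  WciIII (GTGGC, off=2): starts [135, 191] → cuts [137, 193]

Pooled cuts: [3, 16, 25, 33, 49, 60, 71, 79, 81, 92, 100, 121, 134, 137, 146, 158, 171, 177, 183, 190, 193, 208, 219, 227, 241, 250, 262, 265]

Fragments:
  [0,3): 3 bp
  [3,16): 13 bp
  [16,25): 9 bp
  [25,33): 8 bp
  [33,49): 16 bp
  [49,60): 11 bp
  [60,71): 11 bp
  [71,79): 8 bp
  [79,81): 2 bp
  [81,92): 11 bp
  [92,100): 8 bp
  [100,121): 21 bp
  [121,134): 13 bp
  [134,137): 3 bp
  [137,146): 9 bp
  [146,158): 12 bp
  [158,171): 13 bp
  [171,177): 6 bp
  [177,183): 6 bp
  [183,190): 7 bp
  [190,193): 3 bp
  [193,208): 15 bp
  [208,219): 11 bp
  [219,227): 8 bp
  [227,241): 14 bp
  [241,250): 9 bp
  [250,262): 12 bp
  [262,265): 3 bp
  [265,277): 12 bp

[2,3,3,3,3,6,6,7,8,8,8,8,9,9,9,11,11,11,11,12,12,12,13,13,13,14,15,16,21]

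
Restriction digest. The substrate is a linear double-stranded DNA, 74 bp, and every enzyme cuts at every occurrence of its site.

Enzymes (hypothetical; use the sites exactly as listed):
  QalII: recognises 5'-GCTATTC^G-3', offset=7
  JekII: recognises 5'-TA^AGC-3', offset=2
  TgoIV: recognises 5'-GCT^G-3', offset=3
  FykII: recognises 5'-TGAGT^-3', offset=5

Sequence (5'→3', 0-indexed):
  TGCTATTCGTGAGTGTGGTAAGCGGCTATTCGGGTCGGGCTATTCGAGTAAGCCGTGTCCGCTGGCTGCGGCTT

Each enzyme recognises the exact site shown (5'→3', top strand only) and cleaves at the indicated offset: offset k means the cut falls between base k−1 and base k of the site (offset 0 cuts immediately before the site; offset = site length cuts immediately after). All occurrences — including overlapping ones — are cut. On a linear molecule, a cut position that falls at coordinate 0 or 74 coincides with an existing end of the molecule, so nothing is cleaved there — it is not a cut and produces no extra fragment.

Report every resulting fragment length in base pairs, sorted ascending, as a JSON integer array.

Per-enzyme occurrences:
  QalII GCTATTCG/7: at [1, 24, 38] ⇒ [8, 31, 45]
  JekII TAAGC/2: at [18, 48] ⇒ [20, 50]
  TgoIV GCTG/3: at [60, 64] ⇒ [63, 67]
  FykII TGAGT/5: at [9] ⇒ [14]

All cut coordinates (distinct, sorted): [8, 14, 20, 31, 45, 50, 63, 67]

Fragment lengths:
  [0,8): 8 bp
  [8,14): 6 bp
  [14,20): 6 bp
  [20,31): 11 bp
  [31,45): 14 bp
  [45,50): 5 bp
  [50,63): 13 bp
  [63,67): 4 bp
  [67,74): 7 bp

[4,5,6,6,7,8,11,13,14]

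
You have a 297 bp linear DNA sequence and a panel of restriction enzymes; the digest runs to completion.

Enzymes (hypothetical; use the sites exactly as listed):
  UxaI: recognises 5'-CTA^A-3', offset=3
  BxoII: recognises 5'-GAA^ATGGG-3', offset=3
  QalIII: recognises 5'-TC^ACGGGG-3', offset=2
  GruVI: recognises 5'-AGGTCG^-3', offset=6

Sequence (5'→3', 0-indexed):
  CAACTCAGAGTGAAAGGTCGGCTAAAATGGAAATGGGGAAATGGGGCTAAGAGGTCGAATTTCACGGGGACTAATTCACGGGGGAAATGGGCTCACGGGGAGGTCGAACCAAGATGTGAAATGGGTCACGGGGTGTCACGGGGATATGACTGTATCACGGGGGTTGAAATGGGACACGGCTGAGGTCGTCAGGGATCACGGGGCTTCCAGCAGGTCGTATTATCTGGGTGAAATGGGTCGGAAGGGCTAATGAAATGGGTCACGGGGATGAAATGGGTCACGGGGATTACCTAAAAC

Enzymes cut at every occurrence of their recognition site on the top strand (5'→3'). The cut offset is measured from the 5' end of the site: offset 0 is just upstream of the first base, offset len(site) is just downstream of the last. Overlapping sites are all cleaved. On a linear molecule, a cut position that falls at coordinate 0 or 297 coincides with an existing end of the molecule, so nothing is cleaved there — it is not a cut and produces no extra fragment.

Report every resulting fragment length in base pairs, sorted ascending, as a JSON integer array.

[4,4,4,5,6,7,7,7,8,8,8,8,9,9,9,10,10,11,12,12,14,14,15,17,19,20,20,20]

Per-enzyme occurrences:
  UxaI CTAA/3: at [21, 46, 70, 246, 290] ⇒ [24, 49, 73, 249, 293]
  BxoII GAAATGGG/3: at [29, 37, 83, 117, 165, 229, 251, 269] ⇒ [32, 40, 86, 120, 168, 232, 254, 272]
  QalIII TCACGGGG/2: at [61, 75, 92, 125, 135, 154, 195, 259, 277] ⇒ [63, 77, 94, 127, 137, 156, 197, 261, 279]
  GruVI AGGTCG/6: at [14, 51, 100, 182, 211] ⇒ [20, 57, 106, 188, 217]

All cut coordinates (distinct, sorted): [20, 24, 32, 40, 49, 57, 63, 73, 77, 86, 94, 106, 120, 127, 137, 156, 168, 188, 197, 217, 232, 249, 254, 261, 272, 279, 293]

Fragments:
  [0,20): 20 bp
  [20,24): 4 bp
  [24,32): 8 bp
  [32,40): 8 bp
  [40,49): 9 bp
  [49,57): 8 bp
  [57,63): 6 bp
  [63,73): 10 bp
  [73,77): 4 bp
  [77,86): 9 bp
  [86,94): 8 bp
  [94,106): 12 bp
  [106,120): 14 bp
  [120,127): 7 bp
  [127,137): 10 bp
  [137,156): 19 bp
  [156,168): 12 bp
  [168,188): 20 bp
  [188,197): 9 bp
  [197,217): 20 bp
  [217,232): 15 bp
  [232,249): 17 bp
  [249,254): 5 bp
  [254,261): 7 bp
  [261,272): 11 bp
  [272,279): 7 bp
  [279,293): 14 bp
  [293,297): 4 bp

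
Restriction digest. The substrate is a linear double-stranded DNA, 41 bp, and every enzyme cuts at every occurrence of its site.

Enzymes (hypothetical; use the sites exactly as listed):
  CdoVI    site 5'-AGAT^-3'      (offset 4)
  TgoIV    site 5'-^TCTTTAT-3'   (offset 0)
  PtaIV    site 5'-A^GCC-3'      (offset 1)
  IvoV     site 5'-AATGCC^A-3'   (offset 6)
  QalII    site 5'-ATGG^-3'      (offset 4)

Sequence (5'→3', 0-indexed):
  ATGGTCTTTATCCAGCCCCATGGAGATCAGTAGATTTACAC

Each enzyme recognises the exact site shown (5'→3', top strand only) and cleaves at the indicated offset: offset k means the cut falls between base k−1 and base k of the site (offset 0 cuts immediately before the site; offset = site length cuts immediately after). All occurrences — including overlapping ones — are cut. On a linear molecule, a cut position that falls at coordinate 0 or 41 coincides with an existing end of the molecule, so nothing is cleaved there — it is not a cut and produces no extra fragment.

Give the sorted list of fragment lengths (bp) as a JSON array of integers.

Site scan:
  CdoVI AGAT/4: at [23, 31] ⇒ [27, 35]
  TgoIV TCTTTAT/0: at [4] ⇒ [4]
  PtaIV AGCC/1: at [13] ⇒ [14]
  IvoV (AATGCCA, off=6): no sites
  QalII ATGG/4: at [0, 19] ⇒ [4, 23]

Pooled cuts: [4, 14, 23, 27, 35]

Fragment lengths:
  [0,4): 4 bp
  [4,14): 10 bp
  [14,23): 9 bp
  [23,27): 4 bp
  [27,35): 8 bp
  [35,41): 6 bp

[4,4,6,8,9,10]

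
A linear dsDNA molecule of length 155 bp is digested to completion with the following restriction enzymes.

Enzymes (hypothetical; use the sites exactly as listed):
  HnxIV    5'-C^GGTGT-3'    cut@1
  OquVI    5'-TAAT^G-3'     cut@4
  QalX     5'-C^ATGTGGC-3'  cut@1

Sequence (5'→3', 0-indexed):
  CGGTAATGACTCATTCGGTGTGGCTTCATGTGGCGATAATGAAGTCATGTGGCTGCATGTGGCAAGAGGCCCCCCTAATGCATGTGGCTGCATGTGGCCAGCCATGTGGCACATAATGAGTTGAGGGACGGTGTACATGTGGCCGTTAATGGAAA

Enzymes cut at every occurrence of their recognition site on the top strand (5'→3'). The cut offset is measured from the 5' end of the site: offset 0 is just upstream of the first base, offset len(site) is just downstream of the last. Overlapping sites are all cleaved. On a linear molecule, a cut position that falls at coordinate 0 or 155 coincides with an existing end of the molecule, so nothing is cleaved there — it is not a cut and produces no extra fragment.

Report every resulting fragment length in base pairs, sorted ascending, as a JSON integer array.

Per-enzyme occurrences:
  HnxIV CGGTGT/1: at [15, 128] ⇒ [16, 129]
  OquVI TAATG/4: at [3, 36, 75, 113, 146] ⇒ [7, 40, 79, 117, 150]
  QalX CATGTGGC/1: at [26, 45, 55, 80, 90, 102, 135] ⇒ [27, 46, 56, 81, 91, 103, 136]

Pooled cuts: [7, 16, 27, 40, 46, 56, 79, 81, 91, 103, 117, 129, 136, 150]

Fragments:
  [0,7): 7 bp
  [7,16): 9 bp
  [16,27): 11 bp
  [27,40): 13 bp
  [40,46): 6 bp
  [46,56): 10 bp
  [56,79): 23 bp
  [79,81): 2 bp
  [81,91): 10 bp
  [91,103): 12 bp
  [103,117): 14 bp
  [117,129): 12 bp
  [129,136): 7 bp
  [136,150): 14 bp
  [150,155): 5 bp

[2,5,6,7,7,9,10,10,11,12,12,13,14,14,23]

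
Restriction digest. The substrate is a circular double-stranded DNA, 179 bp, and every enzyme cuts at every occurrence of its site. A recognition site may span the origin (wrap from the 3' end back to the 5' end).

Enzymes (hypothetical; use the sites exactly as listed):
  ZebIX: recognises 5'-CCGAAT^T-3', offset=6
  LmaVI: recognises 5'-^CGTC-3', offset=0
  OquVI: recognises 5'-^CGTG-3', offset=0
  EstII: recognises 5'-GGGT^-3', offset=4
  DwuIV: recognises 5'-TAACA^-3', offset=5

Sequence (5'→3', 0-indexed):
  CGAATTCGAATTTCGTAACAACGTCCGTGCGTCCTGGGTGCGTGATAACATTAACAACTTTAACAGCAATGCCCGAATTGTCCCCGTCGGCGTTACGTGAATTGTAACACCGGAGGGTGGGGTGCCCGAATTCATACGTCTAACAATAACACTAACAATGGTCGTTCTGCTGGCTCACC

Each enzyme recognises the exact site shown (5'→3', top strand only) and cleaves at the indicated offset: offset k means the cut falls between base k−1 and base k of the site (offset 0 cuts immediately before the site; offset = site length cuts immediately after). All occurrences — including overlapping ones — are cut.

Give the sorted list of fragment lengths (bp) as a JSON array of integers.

Site scan:
  ZebIX (CCGAATT, off=6): starts [72, 125, 178] → cuts [5, 78, 131]
  LmaVI (CGTC, off=0): starts [21, 29, 84, 136] → cuts [21, 29, 84, 136]
  OquVI (CGTG, off=0): starts [25, 40, 95] → cuts [25, 40, 95]
  EstII (GGGT, off=4): starts [35, 114, 119] → cuts [39, 118, 123]
  DwuIV (TAACA, off=5): starts [15, 45, 51, 60, 104, 140, 146, 152] → cuts [20, 50, 56, 65, 109, 145, 151, 157]

Pooled cuts: [5, 20, 21, 25, 29, 39, 40, 50, 56, 65, 78, 84, 95, 109, 118, 123, 131, 136, 145, 151, 157]

Fragment lengths:
  5→20: 15 bp
  20→21: 1 bp
  21→25: 4 bp
  25→29: 4 bp
  29→39: 10 bp
  39→40: 1 bp
  40→50: 10 bp
  50→56: 6 bp
  56→65: 9 bp
  65→78: 13 bp
  78→84: 6 bp
  84→95: 11 bp
  95→109: 14 bp
  109→118: 9 bp
  118→123: 5 bp
  123→131: 8 bp
  131→136: 5 bp
  136→145: 9 bp
  145→151: 6 bp
  151→157: 6 bp
  157→5 (wrap): 179-157+5 = 27 bp

[1,1,4,4,5,5,6,6,6,6,8,9,9,9,10,10,11,13,14,15,27]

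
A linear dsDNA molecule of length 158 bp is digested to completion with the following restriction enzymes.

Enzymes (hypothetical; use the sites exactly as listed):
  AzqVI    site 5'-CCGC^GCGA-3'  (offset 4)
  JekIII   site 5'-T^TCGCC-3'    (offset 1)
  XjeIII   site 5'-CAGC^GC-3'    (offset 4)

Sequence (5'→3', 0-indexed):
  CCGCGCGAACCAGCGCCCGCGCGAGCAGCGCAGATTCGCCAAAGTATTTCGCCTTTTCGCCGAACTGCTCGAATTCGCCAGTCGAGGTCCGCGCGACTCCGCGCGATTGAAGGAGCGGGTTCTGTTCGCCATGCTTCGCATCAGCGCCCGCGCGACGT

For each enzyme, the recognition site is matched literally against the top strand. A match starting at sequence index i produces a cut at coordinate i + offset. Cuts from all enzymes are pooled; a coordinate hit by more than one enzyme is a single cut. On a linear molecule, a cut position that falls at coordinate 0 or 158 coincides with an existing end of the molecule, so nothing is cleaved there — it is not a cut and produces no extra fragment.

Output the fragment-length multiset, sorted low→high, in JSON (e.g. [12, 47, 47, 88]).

Site scan:
  AzqVI CCGCGCGA/4: at [0, 16, 88, 98, 147] ⇒ [4, 20, 92, 102, 151]
  JekIII TTCGCC/1: at [34, 47, 55, 73, 124] ⇒ [35, 48, 56, 74, 125]
  XjeIII CAGCGC/4: at [10, 25, 141] ⇒ [14, 29, 145]

All cut coordinates (distinct, sorted): [4, 14, 20, 29, 35, 48, 56, 74, 92, 102, 125, 145, 151]

Fragment lengths:
  [0,4): 4 bp
  [4,14): 10 bp
  [14,20): 6 bp
  [20,29): 9 bp
  [29,35): 6 bp
  [35,48): 13 bp
  [48,56): 8 bp
  [56,74): 18 bp
  [74,92): 18 bp
  [92,102): 10 bp
  [102,125): 23 bp
  [125,145): 20 bp
  [145,151): 6 bp
  [151,158): 7 bp

[4,6,6,6,7,8,9,10,10,13,18,18,20,23]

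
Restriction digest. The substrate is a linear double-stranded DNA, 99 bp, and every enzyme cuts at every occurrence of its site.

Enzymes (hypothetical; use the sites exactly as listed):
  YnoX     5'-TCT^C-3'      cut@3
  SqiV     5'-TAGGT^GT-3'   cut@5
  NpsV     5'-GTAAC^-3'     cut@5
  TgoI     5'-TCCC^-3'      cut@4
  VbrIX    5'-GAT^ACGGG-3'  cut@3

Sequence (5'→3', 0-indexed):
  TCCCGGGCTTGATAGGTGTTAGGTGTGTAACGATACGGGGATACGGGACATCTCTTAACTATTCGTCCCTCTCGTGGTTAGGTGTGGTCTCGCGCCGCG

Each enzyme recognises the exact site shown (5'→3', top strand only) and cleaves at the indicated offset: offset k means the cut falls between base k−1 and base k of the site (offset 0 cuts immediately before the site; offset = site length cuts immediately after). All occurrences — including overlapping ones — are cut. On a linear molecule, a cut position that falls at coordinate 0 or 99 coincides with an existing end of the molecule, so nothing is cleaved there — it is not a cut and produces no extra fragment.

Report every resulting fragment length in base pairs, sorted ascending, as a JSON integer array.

Scan for sites:
  YnoX TCTC/3: at [50, 69, 87] ⇒ [53, 72, 90]
  SqiV TAGGTGT/5: at [12, 19, 78] ⇒ [17, 24, 83]
  NpsV GTAAC/5: at [26] ⇒ [31]
  TgoI TCCC/4: at [0, 65] ⇒ [4, 69]
  VbrIX GATACGGG/3: at [31, 39] ⇒ [34, 42]

All cut coordinates (distinct, sorted): [4, 17, 24, 31, 34, 42, 53, 69, 72, 83, 90]

Fragments:
  [0,4): 4 bp
  [4,17): 13 bp
  [17,24): 7 bp
  [24,31): 7 bp
  [31,34): 3 bp
  [34,42): 8 bp
  [42,53): 11 bp
  [53,69): 16 bp
  [69,72): 3 bp
  [72,83): 11 bp
  [83,90): 7 bp
  [90,99): 9 bp

[3,3,4,7,7,7,8,9,11,11,13,16]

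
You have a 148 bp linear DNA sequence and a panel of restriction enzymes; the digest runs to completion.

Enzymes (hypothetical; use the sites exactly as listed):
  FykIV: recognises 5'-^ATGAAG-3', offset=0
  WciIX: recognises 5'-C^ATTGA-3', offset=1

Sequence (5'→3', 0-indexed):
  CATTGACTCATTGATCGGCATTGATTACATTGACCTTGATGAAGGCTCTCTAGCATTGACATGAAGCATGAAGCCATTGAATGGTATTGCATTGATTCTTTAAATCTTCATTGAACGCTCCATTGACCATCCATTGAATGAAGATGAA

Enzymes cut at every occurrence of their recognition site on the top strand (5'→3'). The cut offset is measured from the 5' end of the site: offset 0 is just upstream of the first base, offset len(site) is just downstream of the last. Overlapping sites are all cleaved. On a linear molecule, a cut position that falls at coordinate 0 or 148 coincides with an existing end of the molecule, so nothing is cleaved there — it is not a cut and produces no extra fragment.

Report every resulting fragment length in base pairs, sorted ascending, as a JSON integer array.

Site scan:
  FykIV ATGAAG/0: at [38, 60, 67, 137] ⇒ [38, 60, 67, 137]
  WciIX CATTGA/1: at [0, 8, 18, 27, 53, 74, 89, 108, 120, 131] ⇒ [1, 9, 19, 28, 54, 75, 90, 109, 121, 132]

Pooled cuts: [1, 9, 19, 28, 38, 54, 60, 67, 75, 90, 109, 121, 132, 137]

Fragment lengths:
  [0,1): 1 bp
  [1,9): 8 bp
  [9,19): 10 bp
  [19,28): 9 bp
  [28,38): 10 bp
  [38,54): 16 bp
  [54,60): 6 bp
  [60,67): 7 bp
  [67,75): 8 bp
  [75,90): 15 bp
  [90,109): 19 bp
  [109,121): 12 bp
  [121,132): 11 bp
  [132,137): 5 bp
  [137,148): 11 bp

[1,5,6,7,8,8,9,10,10,11,11,12,15,16,19]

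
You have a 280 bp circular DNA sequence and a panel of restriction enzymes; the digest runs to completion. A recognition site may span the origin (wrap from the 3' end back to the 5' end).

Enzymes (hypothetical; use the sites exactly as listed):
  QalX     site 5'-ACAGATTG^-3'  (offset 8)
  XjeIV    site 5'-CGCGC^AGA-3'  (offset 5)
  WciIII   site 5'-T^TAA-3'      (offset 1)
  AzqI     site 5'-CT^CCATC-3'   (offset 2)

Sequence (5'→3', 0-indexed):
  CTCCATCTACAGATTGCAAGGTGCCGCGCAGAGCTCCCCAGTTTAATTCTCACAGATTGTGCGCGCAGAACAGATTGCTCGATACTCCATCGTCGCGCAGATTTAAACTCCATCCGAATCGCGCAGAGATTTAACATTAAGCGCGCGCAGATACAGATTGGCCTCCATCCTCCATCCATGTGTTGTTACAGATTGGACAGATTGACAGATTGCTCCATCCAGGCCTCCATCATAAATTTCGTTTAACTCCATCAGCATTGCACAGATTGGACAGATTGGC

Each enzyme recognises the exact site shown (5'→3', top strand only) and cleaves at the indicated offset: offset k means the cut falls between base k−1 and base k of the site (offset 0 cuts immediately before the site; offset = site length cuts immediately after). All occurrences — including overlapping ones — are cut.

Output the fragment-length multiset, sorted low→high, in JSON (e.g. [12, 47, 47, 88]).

Site scan:
  QalX ACAGATTG/8: at [8, 51, 69, 152, 187, 196, 204, 261, 270] ⇒ [16, 59, 77, 160, 195, 204, 212, 269, 278]
  XjeIV CGCGCAGA/5: at [24, 61, 93, 119, 143] ⇒ [29, 66, 98, 124, 148]
  WciIII TTAA/1: at [42, 102, 130, 136, 242] ⇒ [43, 103, 131, 137, 243]
  AzqI CTCCATC/2: at [0, 84, 107, 162, 169, 212, 224, 246] ⇒ [2, 86, 109, 164, 171, 214, 226, 248]

All cut coordinates (distinct, sorted): [2, 16, 29, 43, 59, 66, 77, 86, 98, 103, 109, 124, 131, 137, 148, 160, 164, 171, 195, 204, 212, 214, 226, 243, 248, 269, 278]

Fragments:
  2→16: 14 bp
  16→29: 13 bp
  29→43: 14 bp
  43→59: 16 bp
  59→66: 7 bp
  66→77: 11 bp
  77→86: 9 bp
  86→98: 12 bp
  98→103: 5 bp
  103→109: 6 bp
  109→124: 15 bp
  124→131: 7 bp
  131→137: 6 bp
  137→148: 11 bp
  148→160: 12 bp
  160→164: 4 bp
  164→171: 7 bp
  171→195: 24 bp
  195→204: 9 bp
  204→212: 8 bp
  212→214: 2 bp
  214→226: 12 bp
  226→243: 17 bp
  243→248: 5 bp
  248→269: 21 bp
  269→278: 9 bp
  278→2 (wrap): 280-278+2 = 4 bp

[2,4,4,5,5,6,6,7,7,7,8,9,9,9,11,11,12,12,12,13,14,14,15,16,17,21,24]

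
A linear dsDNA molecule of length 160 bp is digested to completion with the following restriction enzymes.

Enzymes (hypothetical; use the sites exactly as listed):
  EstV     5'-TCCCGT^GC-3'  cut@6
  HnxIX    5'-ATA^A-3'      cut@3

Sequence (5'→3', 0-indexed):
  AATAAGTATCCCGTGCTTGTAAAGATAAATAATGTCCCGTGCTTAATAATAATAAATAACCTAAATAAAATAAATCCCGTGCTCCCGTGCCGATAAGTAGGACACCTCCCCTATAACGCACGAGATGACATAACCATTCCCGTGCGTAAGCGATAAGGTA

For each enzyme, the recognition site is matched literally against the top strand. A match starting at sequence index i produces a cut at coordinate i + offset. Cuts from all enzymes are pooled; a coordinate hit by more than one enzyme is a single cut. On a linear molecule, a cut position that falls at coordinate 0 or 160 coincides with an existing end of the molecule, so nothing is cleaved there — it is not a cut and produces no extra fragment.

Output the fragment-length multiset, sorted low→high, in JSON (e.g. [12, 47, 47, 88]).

[3,3,4,4,4,5,5,7,8,8,8,9,9,10,11,12,13,17,20]

Site scan:
  EstV TCCCGTGC/6: at [8, 34, 74, 82, 137] ⇒ [14, 40, 80, 88, 143]
  HnxIX ATAA/3: at [1, 24, 28, 45, 48, 51, 55, 64, 69, 92, 112, 129, 152] ⇒ [4, 27, 31, 48, 51, 54, 58, 67, 72, 95, 115, 132, 155]

Pooled cuts: [4, 14, 27, 31, 40, 48, 51, 54, 58, 67, 72, 80, 88, 95, 115, 132, 143, 155]

Fragments:
  [0,4): 4 bp
  [4,14): 10 bp
  [14,27): 13 bp
  [27,31): 4 bp
  [31,40): 9 bp
  [40,48): 8 bp
  [48,51): 3 bp
  [51,54): 3 bp
  [54,58): 4 bp
  [58,67): 9 bp
  [67,72): 5 bp
  [72,80): 8 bp
  [80,88): 8 bp
  [88,95): 7 bp
  [95,115): 20 bp
  [115,132): 17 bp
  [132,143): 11 bp
  [143,155): 12 bp
  [155,160): 5 bp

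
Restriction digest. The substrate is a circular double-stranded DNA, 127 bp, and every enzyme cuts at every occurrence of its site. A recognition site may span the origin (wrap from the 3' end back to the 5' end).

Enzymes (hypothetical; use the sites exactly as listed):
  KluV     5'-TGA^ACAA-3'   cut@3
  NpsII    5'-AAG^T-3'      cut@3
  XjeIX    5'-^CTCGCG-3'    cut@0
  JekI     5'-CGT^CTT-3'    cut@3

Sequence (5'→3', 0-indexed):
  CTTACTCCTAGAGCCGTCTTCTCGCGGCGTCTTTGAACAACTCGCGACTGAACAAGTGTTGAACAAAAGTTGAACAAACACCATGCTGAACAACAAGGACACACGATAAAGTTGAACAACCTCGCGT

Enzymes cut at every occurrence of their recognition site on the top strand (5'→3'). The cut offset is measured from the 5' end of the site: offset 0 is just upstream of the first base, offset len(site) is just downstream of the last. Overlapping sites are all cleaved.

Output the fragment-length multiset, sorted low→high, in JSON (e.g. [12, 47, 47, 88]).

Per-enzyme occurrences:
  KluV TGAACAA/3: at [33, 48, 59, 70, 86, 112] ⇒ [36, 51, 62, 73, 89, 115]
  NpsII AAGT/3: at [53, 66, 108] ⇒ [56, 69, 111]
  XjeIX CTCGCG/0: at [20, 40, 120] ⇒ [20, 40, 120]
  JekI CGTCTT/3: at [14, 27, 124] ⇒ [0, 17, 30]

Pooled cuts: [0, 17, 20, 30, 36, 40, 51, 56, 62, 69, 73, 89, 111, 115, 120]

Fragment lengths:
  0→17: 17 bp
  17→20: 3 bp
  20→30: 10 bp
  30→36: 6 bp
  36→40: 4 bp
  40→51: 11 bp
  51→56: 5 bp
  56→62: 6 bp
  62→69: 7 bp
  69→73: 4 bp
  73→89: 16 bp
  89→111: 22 bp
  111→115: 4 bp
  115→120: 5 bp
  120→0 (wrap): 127-120+0 = 7 bp

[3,4,4,4,5,5,6,6,7,7,10,11,16,17,22]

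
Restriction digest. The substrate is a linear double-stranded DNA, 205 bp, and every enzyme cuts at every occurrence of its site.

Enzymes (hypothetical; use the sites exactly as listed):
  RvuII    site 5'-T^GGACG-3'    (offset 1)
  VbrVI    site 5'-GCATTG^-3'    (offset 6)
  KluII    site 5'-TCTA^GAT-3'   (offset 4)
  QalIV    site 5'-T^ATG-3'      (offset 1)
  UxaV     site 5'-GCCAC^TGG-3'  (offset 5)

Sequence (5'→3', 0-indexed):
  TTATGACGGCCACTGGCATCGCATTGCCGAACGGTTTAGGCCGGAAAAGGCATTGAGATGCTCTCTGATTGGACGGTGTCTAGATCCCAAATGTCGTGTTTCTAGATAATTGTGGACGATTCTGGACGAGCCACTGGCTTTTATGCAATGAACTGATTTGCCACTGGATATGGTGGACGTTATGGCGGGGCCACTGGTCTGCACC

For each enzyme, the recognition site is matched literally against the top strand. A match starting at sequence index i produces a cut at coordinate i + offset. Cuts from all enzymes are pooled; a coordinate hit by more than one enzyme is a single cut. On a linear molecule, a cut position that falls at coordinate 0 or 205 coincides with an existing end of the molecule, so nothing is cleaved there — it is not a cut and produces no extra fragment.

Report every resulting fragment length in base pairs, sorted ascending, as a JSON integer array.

Per-enzyme occurrences:
  RvuII (TGGACG, off=1): starts [69, 112, 122, 173] → cuts [70, 113, 123, 174]
  VbrVI (GCATTG, off=6): starts [20, 49] → cuts [26, 55]
  KluII (TCTAGAT, off=4): starts [78, 100] → cuts [82, 104]
  QalIV (TATG, off=1): starts [1, 141, 168, 180] → cuts [2, 142, 169, 181]
  UxaV (GCCACTGG, off=5): starts [8, 129, 159, 189] → cuts [13, 134, 164, 194]

Pooled cuts: [2, 13, 26, 55, 70, 82, 104, 113, 123, 134, 142, 164, 169, 174, 181, 194]

Fragments:
  [0,2): 2 bp
  [2,13): 11 bp
  [13,26): 13 bp
  [26,55): 29 bp
  [55,70): 15 bp
  [70,82): 12 bp
  [82,104): 22 bp
  [104,113): 9 bp
  [113,123): 10 bp
  [123,134): 11 bp
  [134,142): 8 bp
  [142,164): 22 bp
  [164,169): 5 bp
  [169,174): 5 bp
  [174,181): 7 bp
  [181,194): 13 bp
  [194,205): 11 bp

[2,5,5,7,8,9,10,11,11,11,12,13,13,15,22,22,29]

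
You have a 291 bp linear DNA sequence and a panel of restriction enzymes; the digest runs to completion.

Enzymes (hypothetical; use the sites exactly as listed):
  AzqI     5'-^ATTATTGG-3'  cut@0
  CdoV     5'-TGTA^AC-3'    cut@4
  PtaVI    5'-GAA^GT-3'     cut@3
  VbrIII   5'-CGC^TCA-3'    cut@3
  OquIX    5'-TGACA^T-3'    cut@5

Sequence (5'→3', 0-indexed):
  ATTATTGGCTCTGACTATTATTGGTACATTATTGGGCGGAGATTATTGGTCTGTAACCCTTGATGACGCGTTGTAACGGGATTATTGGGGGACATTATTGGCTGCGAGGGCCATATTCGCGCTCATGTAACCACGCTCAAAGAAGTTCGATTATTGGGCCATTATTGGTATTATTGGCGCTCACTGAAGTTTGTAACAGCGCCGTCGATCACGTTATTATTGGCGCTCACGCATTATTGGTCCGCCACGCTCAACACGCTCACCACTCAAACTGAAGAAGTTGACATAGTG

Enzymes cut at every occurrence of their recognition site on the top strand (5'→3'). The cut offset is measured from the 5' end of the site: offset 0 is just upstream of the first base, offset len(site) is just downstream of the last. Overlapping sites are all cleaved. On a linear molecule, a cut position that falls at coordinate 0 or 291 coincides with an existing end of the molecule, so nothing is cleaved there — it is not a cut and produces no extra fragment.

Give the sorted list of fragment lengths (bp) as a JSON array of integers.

Site scan:
  AzqI (ATTATTGG, off=0): starts [0, 16, 27, 41, 80, 93, 149, 160, 169, 215, 232] → cuts [16, 27, 41, 80, 93, 149, 160, 169, 215, 232] (position 0 is a terminus of the linear molecule — no cut)
  CdoV (TGTAAC, off=4): starts [51, 71, 125, 191] → cuts [55, 75, 129, 195]
  PtaVI (GAAGT, off=3): starts [141, 185, 276] → cuts [144, 188, 279]
  VbrIII (CGCTCA, off=3): starts [119, 133, 177, 223, 247, 256] → cuts [122, 136, 180, 226, 250, 259]
  OquIX (TGACAT, off=5): starts [281] → cuts [286]

Pooled cuts: [16, 27, 41, 55, 75, 80, 93, 122, 129, 136, 144, 149, 160, 169, 180, 188, 195, 215, 226, 232, 250, 259, 279, 286]

Fragment lengths:
  [0,16): 16 bp
  [16,27): 11 bp
  [27,41): 14 bp
  [41,55): 14 bp
  [55,75): 20 bp
  [75,80): 5 bp
  [80,93): 13 bp
  [93,122): 29 bp
  [122,129): 7 bp
  [129,136): 7 bp
  [136,144): 8 bp
  [144,149): 5 bp
  [149,160): 11 bp
  [160,169): 9 bp
  [169,180): 11 bp
  [180,188): 8 bp
  [188,195): 7 bp
  [195,215): 20 bp
  [215,226): 11 bp
  [226,232): 6 bp
  [232,250): 18 bp
  [250,259): 9 bp
  [259,279): 20 bp
  [279,286): 7 bp
  [286,291): 5 bp

[5,5,5,6,7,7,7,7,8,8,9,9,11,11,11,11,13,14,14,16,18,20,20,20,29]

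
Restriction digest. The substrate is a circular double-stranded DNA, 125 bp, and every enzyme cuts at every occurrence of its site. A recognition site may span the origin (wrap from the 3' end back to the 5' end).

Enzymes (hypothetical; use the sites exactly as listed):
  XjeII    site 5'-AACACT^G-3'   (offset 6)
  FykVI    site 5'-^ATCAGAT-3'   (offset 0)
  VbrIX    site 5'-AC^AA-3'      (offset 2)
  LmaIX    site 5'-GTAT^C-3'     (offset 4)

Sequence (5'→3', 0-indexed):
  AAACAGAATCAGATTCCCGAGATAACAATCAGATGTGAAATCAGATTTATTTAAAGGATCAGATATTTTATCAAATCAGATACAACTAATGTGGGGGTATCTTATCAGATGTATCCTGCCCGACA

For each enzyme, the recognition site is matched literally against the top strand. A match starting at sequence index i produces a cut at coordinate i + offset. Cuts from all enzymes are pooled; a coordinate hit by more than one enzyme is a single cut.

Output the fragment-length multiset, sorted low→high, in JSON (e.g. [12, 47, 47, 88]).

Per-enzyme occurrences:
  XjeII (AACACTG, off=6): no sites
  FykVI ATCAGAT/0: at [7, 27, 39, 57, 74, 103] ⇒ [7, 27, 39, 57, 74, 103]
  VbrIX ACAA/2: at [24, 81, 122] ⇒ [26, 83, 124]
  LmaIX GTATC/4: at [96, 110] ⇒ [100, 114]

All cut coordinates (distinct, sorted): [7, 26, 27, 39, 57, 74, 83, 100, 103, 114, 124]

Fragment lengths:
  7→26: 19 bp
  26→27: 1 bp
  27→39: 12 bp
  39→57: 18 bp
  57→74: 17 bp
  74→83: 9 bp
  83→100: 17 bp
  100→103: 3 bp
  103→114: 11 bp
  114→124: 10 bp
  124→7 (wrap): 125-124+7 = 8 bp

[1,3,8,9,10,11,12,17,17,18,19]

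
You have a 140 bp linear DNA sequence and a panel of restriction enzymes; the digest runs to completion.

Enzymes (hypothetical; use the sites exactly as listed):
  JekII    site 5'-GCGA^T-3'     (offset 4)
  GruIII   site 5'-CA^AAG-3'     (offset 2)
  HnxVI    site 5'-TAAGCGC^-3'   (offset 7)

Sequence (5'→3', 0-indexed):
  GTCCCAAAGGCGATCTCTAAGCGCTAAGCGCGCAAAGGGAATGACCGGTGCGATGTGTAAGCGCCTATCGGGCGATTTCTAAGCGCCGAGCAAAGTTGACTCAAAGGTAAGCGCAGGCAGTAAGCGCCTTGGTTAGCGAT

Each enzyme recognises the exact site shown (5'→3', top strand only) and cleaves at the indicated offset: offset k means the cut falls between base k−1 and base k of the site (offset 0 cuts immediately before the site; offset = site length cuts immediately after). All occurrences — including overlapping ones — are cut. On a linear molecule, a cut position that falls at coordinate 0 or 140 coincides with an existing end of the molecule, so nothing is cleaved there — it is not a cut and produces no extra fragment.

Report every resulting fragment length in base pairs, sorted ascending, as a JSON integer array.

Scan for sites:
  JekII (GCGAT, off=4): starts [9, 49, 71, 135] → cuts [13, 53, 75, 139]
  GruIII (CAAAG, off=2): starts [4, 32, 90, 101] → cuts [6, 34, 92, 103]
  HnxVI (TAAGCGC, off=7): starts [17, 24, 57, 79, 107, 120] → cuts [24, 31, 64, 86, 114, 127]

Pooled cuts: [6, 13, 24, 31, 34, 53, 64, 75, 86, 92, 103, 114, 127, 139]

Fragments:
  [0,6): 6 bp
  [6,13): 7 bp
  [13,24): 11 bp
  [24,31): 7 bp
  [31,34): 3 bp
  [34,53): 19 bp
  [53,64): 11 bp
  [64,75): 11 bp
  [75,86): 11 bp
  [86,92): 6 bp
  [92,103): 11 bp
  [103,114): 11 bp
  [114,127): 13 bp
  [127,139): 12 bp
  [139,140): 1 bp

[1,3,6,6,7,7,11,11,11,11,11,11,12,13,19]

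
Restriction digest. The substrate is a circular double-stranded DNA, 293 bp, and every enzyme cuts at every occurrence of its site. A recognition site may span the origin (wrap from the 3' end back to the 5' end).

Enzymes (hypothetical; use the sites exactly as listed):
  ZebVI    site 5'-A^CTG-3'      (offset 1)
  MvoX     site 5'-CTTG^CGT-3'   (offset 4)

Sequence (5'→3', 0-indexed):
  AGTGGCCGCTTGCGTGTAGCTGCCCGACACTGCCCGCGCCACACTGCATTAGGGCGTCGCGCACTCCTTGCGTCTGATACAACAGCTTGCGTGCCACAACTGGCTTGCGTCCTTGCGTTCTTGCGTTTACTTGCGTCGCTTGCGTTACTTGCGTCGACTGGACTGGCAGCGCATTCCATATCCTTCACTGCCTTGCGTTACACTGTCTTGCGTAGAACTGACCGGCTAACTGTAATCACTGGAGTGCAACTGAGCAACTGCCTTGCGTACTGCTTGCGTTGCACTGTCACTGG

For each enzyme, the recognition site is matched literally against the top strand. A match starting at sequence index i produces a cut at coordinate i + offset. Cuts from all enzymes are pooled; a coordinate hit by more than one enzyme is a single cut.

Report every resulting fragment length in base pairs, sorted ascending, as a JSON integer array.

[4,5,6,6,7,7,7,7,8,8,8,8,8,8,8,9,9,9,10,10,11,12,14,16,17,19,25,27]

Per-enzyme occurrences:
  ZebVI ACTG/1: at [28, 42, 98, 156, 161, 186, 201, 216, 228, 237, 248, 256, 268, 282, 288] ⇒ [29, 43, 99, 157, 162, 187, 202, 217, 229, 238, 249, 257, 269, 283, 289]
  MvoX CTTGCGT/4: at [8, 66, 85, 103, 111, 119, 129, 138, 147, 191, 206, 261, 272] ⇒ [12, 70, 89, 107, 115, 123, 133, 142, 151, 195, 210, 265, 276]

Pooled cuts: [12, 29, 43, 70, 89, 99, 107, 115, 123, 133, 142, 151, 157, 162, 187, 195, 202, 210, 217, 229, 238, 249, 257, 265, 269, 276, 283, 289]

Fragment lengths:
  12→29: 17 bp
  29→43: 14 bp
  43→70: 27 bp
  70→89: 19 bp
  89→99: 10 bp
  99→107: 8 bp
  107→115: 8 bp
  115→123: 8 bp
  123→133: 10 bp
  133→142: 9 bp
  142→151: 9 bp
  151→157: 6 bp
  157→162: 5 bp
  162→187: 25 bp
  187→195: 8 bp
  195→202: 7 bp
  202→210: 8 bp
  210→217: 7 bp
  217→229: 12 bp
  229→238: 9 bp
  238→249: 11 bp
  249→257: 8 bp
  257→265: 8 bp
  265→269: 4 bp
  269→276: 7 bp
  276→283: 7 bp
  283→289: 6 bp
  289→12 (wrap): 293-289+12 = 16 bp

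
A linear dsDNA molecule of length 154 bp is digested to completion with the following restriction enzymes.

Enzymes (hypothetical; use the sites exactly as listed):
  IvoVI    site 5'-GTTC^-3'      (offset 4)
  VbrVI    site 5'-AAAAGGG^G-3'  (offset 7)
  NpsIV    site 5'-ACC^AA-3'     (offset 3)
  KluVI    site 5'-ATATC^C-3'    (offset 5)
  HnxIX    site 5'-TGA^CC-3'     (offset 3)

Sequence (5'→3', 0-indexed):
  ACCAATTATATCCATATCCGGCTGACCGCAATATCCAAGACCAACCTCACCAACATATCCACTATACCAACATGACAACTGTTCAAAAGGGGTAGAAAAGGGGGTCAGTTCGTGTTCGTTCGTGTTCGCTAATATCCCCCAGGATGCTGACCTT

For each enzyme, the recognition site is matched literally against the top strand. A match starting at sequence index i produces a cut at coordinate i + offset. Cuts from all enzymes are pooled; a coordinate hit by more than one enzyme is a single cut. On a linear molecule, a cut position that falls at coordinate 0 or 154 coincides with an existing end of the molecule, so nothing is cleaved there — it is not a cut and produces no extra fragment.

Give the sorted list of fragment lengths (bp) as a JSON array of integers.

[3,4,4,6,6,6,7,7,7,8,9,9,9,9,9,10,11,14,16]

Site scan:
  IvoVI GTTC/4: at [80, 107, 113, 117, 123] ⇒ [84, 111, 117, 121, 127]
  VbrVI AAAAGGGG/7: at [84, 95] ⇒ [91, 102]
  NpsIV ACCAA/3: at [0, 39, 48, 65] ⇒ [3, 42, 51, 68]
  KluVI ATATCC/5: at [7, 13, 30, 54, 131] ⇒ [12, 18, 35, 59, 136]
  HnxIX TGACC/3: at [22, 147] ⇒ [25, 150]

All cut coordinates (distinct, sorted): [3, 12, 18, 25, 35, 42, 51, 59, 68, 84, 91, 102, 111, 117, 121, 127, 136, 150]

Fragments:
  [0,3): 3 bp
  [3,12): 9 bp
  [12,18): 6 bp
  [18,25): 7 bp
  [25,35): 10 bp
  [35,42): 7 bp
  [42,51): 9 bp
  [51,59): 8 bp
  [59,68): 9 bp
  [68,84): 16 bp
  [84,91): 7 bp
  [91,102): 11 bp
  [102,111): 9 bp
  [111,117): 6 bp
  [117,121): 4 bp
  [121,127): 6 bp
  [127,136): 9 bp
  [136,150): 14 bp
  [150,154): 4 bp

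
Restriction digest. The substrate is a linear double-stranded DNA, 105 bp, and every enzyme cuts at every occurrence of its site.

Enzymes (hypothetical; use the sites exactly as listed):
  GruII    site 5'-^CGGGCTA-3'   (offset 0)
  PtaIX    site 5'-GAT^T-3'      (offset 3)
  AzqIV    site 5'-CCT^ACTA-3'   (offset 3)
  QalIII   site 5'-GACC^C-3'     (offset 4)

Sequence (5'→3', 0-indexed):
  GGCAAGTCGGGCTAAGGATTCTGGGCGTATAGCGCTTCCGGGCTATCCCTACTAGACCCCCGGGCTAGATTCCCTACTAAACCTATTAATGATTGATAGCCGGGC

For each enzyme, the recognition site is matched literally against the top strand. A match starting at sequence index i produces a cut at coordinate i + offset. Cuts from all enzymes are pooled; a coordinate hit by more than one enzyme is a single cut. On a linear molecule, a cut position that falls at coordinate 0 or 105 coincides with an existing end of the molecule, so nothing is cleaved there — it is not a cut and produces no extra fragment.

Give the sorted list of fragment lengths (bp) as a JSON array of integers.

[2,5,7,8,10,12,12,12,18,19]

Site scan:
  GruII (CGGGCTA, off=0): starts [7, 38, 60] → cuts [7, 38, 60]
  PtaIX (GATT, off=3): starts [16, 67, 90] → cuts [19, 70, 93]
  AzqIV (CCTACTA, off=3): starts [47, 72] → cuts [50, 75]
  QalIII (GACCC, off=4): starts [54] → cuts [58]

Pooled cuts: [7, 19, 38, 50, 58, 60, 70, 75, 93]

Fragment lengths:
  [0,7): 7 bp
  [7,19): 12 bp
  [19,38): 19 bp
  [38,50): 12 bp
  [50,58): 8 bp
  [58,60): 2 bp
  [60,70): 10 bp
  [70,75): 5 bp
  [75,93): 18 bp
  [93,105): 12 bp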